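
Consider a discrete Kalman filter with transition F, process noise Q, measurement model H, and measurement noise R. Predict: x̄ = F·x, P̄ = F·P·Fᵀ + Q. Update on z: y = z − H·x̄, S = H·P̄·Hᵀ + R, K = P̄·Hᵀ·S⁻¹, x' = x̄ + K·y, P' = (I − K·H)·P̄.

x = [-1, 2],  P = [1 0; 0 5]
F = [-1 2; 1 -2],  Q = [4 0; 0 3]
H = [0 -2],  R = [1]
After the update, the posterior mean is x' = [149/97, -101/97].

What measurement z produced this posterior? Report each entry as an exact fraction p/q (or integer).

z = [2]

x̄ = F·x = [5, -5]
P̄ = F·P·Fᵀ + Q = [25 -21; -21 24]
S = H·P̄·Hᵀ + R = [97]
K = P̄·Hᵀ·S⁻¹ = [42/97; -48/97]
x' − x̄ = [-336/97, 384/97] = K·y
y = (KᵀK)⁻¹·Kᵀ·(x' − x̄) = [-8]
z = y + H·x̄ = [-8] + [10] = [2]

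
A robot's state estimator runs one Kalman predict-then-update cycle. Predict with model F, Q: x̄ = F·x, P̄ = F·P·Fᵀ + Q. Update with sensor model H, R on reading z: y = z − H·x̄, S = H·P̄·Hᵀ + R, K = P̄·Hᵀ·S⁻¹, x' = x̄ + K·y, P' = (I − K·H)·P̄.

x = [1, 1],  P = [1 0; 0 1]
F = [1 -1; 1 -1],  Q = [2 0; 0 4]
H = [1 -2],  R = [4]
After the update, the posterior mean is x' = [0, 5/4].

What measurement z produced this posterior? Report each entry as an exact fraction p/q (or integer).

z = [-3]

x̄ = F·x = [0, 0]
P̄ = F·P·Fᵀ + Q = [4 2; 2 6]
S = H·P̄·Hᵀ + R = [24]
K = P̄·Hᵀ·S⁻¹ = [0; -5/12]
x' − x̄ = [0, 5/4] = K·y
y = (KᵀK)⁻¹·Kᵀ·(x' − x̄) = [-3]
z = y + H·x̄ = [-3] + [0] = [-3]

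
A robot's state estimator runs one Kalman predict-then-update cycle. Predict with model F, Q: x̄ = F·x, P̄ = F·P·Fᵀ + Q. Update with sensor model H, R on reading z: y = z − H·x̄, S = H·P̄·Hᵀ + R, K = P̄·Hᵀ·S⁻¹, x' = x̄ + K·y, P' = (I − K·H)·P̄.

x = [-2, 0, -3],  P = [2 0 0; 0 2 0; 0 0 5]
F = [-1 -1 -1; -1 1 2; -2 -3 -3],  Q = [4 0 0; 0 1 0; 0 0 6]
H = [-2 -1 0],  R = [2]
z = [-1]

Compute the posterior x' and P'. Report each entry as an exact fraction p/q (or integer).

x' = [115/39, -181/39, 139/13]
P' = [251/39 -470/39 229/13; -470/39 950/39 -446/13; 229/13 -446/13 893/13]

x̄ = F·x = [5, -4, 13]
P̄ = F·P·Fᵀ + Q = [13 -10 25; -10 25 -32; 25 -32 77]
y = z − H·x̄ = [5]
S = H·P̄·Hᵀ + R = [39]
K = P̄·Hᵀ·S⁻¹ = [-16/39; -5/39; -6/13]
x' = x̄ + K·y = [115/39, -181/39, 139/13]
P' = (I − K·H)·P̄ = [251/39 -470/39 229/13; -470/39 950/39 -446/13; 229/13 -446/13 893/13]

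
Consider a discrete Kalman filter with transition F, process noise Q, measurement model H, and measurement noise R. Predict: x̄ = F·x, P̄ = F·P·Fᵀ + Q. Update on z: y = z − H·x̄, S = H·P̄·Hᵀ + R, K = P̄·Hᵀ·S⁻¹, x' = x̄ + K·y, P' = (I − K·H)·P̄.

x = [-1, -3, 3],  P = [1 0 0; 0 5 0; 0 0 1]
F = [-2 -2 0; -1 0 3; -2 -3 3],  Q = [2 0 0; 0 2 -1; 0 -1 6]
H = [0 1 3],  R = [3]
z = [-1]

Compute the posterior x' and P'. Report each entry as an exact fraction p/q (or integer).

x̄ = F·x = [8, 10, 20]
P̄ = F·P·Fᵀ + Q = [26 2 34; 2 12 10; 34 10 64]
y = z − H·x̄ = [-71]
S = H·P̄·Hᵀ + R = [651]
K = P̄·Hᵀ·S⁻¹ = [104/651; 2/31; 202/651]
x' = x̄ + K·y = [-2176/651, 168/31, -1322/651]
P' = (I − K·H)·P̄ = [6110/651 -146/31 1126/651; -146/31 288/31 -94/31; 1126/651 -94/31 860/651]

x' = [-2176/651, 168/31, -1322/651]
P' = [6110/651 -146/31 1126/651; -146/31 288/31 -94/31; 1126/651 -94/31 860/651]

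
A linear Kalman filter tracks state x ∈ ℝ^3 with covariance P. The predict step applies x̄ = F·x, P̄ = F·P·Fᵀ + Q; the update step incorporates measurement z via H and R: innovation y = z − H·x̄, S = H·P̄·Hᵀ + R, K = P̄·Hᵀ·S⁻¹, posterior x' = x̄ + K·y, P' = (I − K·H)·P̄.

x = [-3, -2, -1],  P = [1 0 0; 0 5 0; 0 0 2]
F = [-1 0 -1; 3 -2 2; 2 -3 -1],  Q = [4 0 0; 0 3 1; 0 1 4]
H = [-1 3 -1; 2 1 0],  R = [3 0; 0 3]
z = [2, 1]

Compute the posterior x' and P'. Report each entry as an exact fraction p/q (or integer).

x̄ = F·x = [4, -7, 1]
P̄ = F·P·Fᵀ + Q = [7 -7 0; -7 40 33; 0 33 55]
y = z − H·x̄ = [28, 0]
S = H·P̄·Hᵀ + R = [269 38; 38 43]
K = P̄·Hᵀ·S⁻¹ = [-1470/10123 2947/10123; 3054/10123 3422/10123; 638/10123 7205/10123]
x' = x̄ + K·y = [-668/10123, 14651/10123, 27987/10123]
P' = (I − K·H)·P̄ = [9072/10123 -9303/10123 -32571/10123; -9303/10123 28872/10123 86757/10123; -32571/10123 86757/10123 290928/10123]

x' = [-668/10123, 14651/10123, 27987/10123]
P' = [9072/10123 -9303/10123 -32571/10123; -9303/10123 28872/10123 86757/10123; -32571/10123 86757/10123 290928/10123]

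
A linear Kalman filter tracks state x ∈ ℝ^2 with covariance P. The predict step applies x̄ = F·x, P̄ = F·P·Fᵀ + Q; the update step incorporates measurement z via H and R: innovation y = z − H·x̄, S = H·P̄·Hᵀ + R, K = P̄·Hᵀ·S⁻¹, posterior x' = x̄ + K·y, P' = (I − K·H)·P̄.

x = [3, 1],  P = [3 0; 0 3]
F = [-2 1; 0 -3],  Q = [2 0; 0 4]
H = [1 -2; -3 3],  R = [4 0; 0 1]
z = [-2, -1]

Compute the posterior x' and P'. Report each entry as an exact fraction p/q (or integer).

x' = [-2/6571, -1452/6571]
P' = [17908/6571 16912/6571; 16912/6571 16626/6571]

x̄ = F·x = [-5, -3]
P̄ = F·P·Fᵀ + Q = [17 -9; -9 31]
y = z − H·x̄ = [-3, -7]
S = H·P̄·Hᵀ + R = [181 -318; -318 595]
K = P̄·Hᵀ·S⁻¹ = [-3979/6571 -2988/6571; -4085/6571 -858/6571]
x' = x̄ + K·y = [-2/6571, -1452/6571]
P' = (I − K·H)·P̄ = [17908/6571 16912/6571; 16912/6571 16626/6571]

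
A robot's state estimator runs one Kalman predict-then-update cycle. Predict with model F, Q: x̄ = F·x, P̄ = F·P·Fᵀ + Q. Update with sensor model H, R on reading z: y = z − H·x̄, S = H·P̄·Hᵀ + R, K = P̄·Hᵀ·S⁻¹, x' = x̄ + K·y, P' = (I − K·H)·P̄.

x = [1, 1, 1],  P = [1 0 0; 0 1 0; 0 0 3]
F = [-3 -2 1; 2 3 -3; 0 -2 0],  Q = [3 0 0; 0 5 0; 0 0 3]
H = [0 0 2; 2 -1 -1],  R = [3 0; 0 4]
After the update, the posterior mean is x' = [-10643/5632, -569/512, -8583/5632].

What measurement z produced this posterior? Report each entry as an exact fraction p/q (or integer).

z = [-3, -1]

x̄ = F·x = [-4, 2, -2]
P̄ = F·P·Fᵀ + Q = [19 -21 4; -21 45 -6; 4 -6 7]
S = H·P̄·Hᵀ + R = [31 14; 14 188]
K = P̄·Hᵀ·S⁻¹ = [367/2816 1593/5632; -51/256 -213/512; 1267/2816 21/5632]
x' − x̄ = [11885/5632, -1593/512, 2681/5632] = K·y
y = (KᵀK)⁻¹·Kᵀ·(x' − x̄) = [1, 7]
z = y + H·x̄ = [1, 7] + [-4, -8] = [-3, -1]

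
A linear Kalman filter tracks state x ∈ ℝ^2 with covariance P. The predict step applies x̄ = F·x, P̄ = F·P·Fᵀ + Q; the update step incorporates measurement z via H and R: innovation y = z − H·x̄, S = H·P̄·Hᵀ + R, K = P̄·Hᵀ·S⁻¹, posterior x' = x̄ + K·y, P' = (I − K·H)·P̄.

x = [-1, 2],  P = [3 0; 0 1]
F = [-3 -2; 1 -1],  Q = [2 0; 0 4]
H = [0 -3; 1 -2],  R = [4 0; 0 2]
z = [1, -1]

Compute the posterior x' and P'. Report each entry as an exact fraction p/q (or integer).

x' = [-5213/2459, -1281/2459]
P' = [7574/2459 1664/2459; 1664/2459 924/2459]

x̄ = F·x = [-1, -3]
P̄ = F·P·Fᵀ + Q = [33 -7; -7 8]
y = z − H·x̄ = [-8, -6]
S = H·P̄·Hᵀ + R = [76 69; 69 95]
K = P̄·Hᵀ·S⁻¹ = [-1248/2459 2123/2459; -693/2459 -92/2459]
x' = x̄ + K·y = [-5213/2459, -1281/2459]
P' = (I − K·H)·P̄ = [7574/2459 1664/2459; 1664/2459 924/2459]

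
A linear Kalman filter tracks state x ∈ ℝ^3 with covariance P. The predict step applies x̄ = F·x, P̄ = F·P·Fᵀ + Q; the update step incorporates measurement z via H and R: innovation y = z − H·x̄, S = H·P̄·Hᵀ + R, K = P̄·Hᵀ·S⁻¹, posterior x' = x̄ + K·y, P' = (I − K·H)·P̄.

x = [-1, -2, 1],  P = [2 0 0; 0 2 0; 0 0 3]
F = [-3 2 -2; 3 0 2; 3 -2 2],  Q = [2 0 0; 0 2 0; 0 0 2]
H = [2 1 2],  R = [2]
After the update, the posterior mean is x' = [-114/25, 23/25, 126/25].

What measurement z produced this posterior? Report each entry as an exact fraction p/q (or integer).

x̄ = F·x = [-3, -1, 3]
P̄ = F·P·Fᵀ + Q = [40 -30 -38; -30 32 30; -38 30 40]
S = H·P̄·Hᵀ + R = [50]
K = P̄·Hᵀ·S⁻¹ = [-13/25; 16/25; 17/25]
x' − x̄ = [-39/25, 48/25, 51/25] = K·y
y = (KᵀK)⁻¹·Kᵀ·(x' − x̄) = [3]
z = y + H·x̄ = [3] + [-1] = [2]

z = [2]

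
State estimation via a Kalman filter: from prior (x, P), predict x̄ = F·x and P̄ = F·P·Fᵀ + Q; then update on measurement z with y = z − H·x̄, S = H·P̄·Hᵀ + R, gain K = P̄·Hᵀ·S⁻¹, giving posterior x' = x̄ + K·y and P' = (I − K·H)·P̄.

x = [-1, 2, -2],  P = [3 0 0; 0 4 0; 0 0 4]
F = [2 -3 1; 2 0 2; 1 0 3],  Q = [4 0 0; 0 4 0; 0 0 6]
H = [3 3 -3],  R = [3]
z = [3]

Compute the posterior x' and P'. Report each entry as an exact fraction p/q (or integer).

x̄ = F·x = [-10, -6, -7]
P̄ = F·P·Fᵀ + Q = [56 20 18; 20 32 30; 18 30 45]
y = z − H·x̄ = [30]
S = H·P̄·Hᵀ + R = [696]
K = P̄·Hᵀ·S⁻¹ = [1/4; 11/116; 3/232]
x' = x̄ + K·y = [-5/2, -183/58, -767/116]
P' = (I − K·H)·P̄ = [25/2 7/2 63/4; 7/2 1493/58 3381/116; 63/4 3381/116 10413/232]

x' = [-5/2, -183/58, -767/116]
P' = [25/2 7/2 63/4; 7/2 1493/58 3381/116; 63/4 3381/116 10413/232]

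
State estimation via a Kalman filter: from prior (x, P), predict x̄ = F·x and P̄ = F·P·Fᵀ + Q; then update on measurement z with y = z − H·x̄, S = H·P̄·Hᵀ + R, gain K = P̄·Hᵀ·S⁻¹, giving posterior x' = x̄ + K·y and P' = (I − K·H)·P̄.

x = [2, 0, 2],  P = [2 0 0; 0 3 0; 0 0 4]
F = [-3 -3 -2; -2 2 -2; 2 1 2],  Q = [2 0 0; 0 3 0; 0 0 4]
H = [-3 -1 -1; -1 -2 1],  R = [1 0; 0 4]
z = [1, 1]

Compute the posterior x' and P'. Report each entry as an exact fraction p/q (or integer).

x̄ = F·x = [-10, -8, 8]
P̄ = F·P·Fᵀ + Q = [63 10 -37; 10 39 -18; -37 -18 31]
y = z − H·x̄ = [-29, -33]
S = H·P̄·Hᵀ + R = [440 362; 362 440]
K = P̄·Hᵀ·S⁻¹ = [-2320/5213 487/5213; 3983/15639 -14089/31278; 456/5213 857/5213]
x' = x̄ + K·y = [-921/5213, -16301/31278, 199/5213]
P' = (I − K·H)·P̄ = [11019/5213 -14568/5213 -16169/5213; -14568/5213 66337/15639 20264/5213; -16169/5213 20264/5213 27787/5213]

x' = [-921/5213, -16301/31278, 199/5213]
P' = [11019/5213 -14568/5213 -16169/5213; -14568/5213 66337/15639 20264/5213; -16169/5213 20264/5213 27787/5213]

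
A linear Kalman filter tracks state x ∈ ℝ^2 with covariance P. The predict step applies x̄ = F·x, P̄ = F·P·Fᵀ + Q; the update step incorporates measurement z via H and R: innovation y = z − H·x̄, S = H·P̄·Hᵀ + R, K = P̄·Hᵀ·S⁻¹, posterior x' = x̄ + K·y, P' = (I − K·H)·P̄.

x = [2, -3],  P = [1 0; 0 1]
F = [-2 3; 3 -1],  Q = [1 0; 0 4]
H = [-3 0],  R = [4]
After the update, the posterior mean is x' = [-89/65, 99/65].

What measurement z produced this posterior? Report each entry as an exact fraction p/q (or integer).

z = [3]

x̄ = F·x = [-13, 9]
P̄ = F·P·Fᵀ + Q = [14 -9; -9 14]
S = H·P̄·Hᵀ + R = [130]
K = P̄·Hᵀ·S⁻¹ = [-21/65; 27/130]
x' − x̄ = [756/65, -486/65] = K·y
y = (KᵀK)⁻¹·Kᵀ·(x' − x̄) = [-36]
z = y + H·x̄ = [-36] + [39] = [3]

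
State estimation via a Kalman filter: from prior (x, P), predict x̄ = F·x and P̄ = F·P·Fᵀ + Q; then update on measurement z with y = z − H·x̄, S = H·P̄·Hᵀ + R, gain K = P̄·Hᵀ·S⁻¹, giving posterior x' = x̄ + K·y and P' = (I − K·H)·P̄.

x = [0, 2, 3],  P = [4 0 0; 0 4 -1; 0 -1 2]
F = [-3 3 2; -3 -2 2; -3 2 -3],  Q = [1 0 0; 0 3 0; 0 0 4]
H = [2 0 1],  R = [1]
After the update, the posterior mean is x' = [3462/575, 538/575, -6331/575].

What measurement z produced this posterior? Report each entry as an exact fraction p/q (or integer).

z = [1]

x̄ = F·x = [12, 2, -5]
P̄ = F·P·Fᵀ + Q = [69 18 53; 18 71 -2; 53 -2 86]
S = H·P̄·Hᵀ + R = [575]
K = P̄·Hᵀ·S⁻¹ = [191/575; 34/575; 192/575]
x' − x̄ = [-3438/575, -612/575, -3456/575] = K·y
y = (KᵀK)⁻¹·Kᵀ·(x' − x̄) = [-18]
z = y + H·x̄ = [-18] + [19] = [1]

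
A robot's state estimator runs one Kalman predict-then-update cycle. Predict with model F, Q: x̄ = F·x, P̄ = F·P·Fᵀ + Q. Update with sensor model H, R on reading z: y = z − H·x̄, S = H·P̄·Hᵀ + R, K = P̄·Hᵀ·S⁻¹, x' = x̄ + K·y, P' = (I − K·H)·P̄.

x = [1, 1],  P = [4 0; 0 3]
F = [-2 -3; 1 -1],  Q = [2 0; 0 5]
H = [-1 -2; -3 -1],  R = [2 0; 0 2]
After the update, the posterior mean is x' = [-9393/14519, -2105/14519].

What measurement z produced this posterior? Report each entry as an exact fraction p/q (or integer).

z = [1, 2]

x̄ = F·x = [-5, 0]
P̄ = F·P·Fᵀ + Q = [45 1; 1 12]
S = H·P̄·Hᵀ + R = [99 166; 166 425]
K = P̄·Hᵀ·S⁻¹ = [2601/14519 -5662/14519; -8135/14519 2665/14519]
x' − x̄ = [63202/14519, -2105/14519] = K·y
y = (KᵀK)⁻¹·Kᵀ·(x' − x̄) = [-4, -13]
z = y + H·x̄ = [-4, -13] + [5, 15] = [1, 2]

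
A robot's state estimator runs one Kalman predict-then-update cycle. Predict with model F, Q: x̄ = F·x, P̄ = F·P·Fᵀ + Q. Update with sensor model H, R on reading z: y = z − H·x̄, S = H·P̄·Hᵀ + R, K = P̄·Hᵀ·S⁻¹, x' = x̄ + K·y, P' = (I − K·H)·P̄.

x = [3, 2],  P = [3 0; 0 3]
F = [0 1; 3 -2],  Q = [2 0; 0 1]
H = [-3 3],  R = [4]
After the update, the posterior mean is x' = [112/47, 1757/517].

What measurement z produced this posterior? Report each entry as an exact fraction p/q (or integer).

x̄ = F·x = [2, 5]
P̄ = F·P·Fᵀ + Q = [5 -6; -6 40]
S = H·P̄·Hᵀ + R = [517]
K = P̄·Hᵀ·S⁻¹ = [-3/47; 138/517]
x' − x̄ = [18/47, -828/517] = K·y
y = (KᵀK)⁻¹·Kᵀ·(x' − x̄) = [-6]
z = y + H·x̄ = [-6] + [9] = [3]

z = [3]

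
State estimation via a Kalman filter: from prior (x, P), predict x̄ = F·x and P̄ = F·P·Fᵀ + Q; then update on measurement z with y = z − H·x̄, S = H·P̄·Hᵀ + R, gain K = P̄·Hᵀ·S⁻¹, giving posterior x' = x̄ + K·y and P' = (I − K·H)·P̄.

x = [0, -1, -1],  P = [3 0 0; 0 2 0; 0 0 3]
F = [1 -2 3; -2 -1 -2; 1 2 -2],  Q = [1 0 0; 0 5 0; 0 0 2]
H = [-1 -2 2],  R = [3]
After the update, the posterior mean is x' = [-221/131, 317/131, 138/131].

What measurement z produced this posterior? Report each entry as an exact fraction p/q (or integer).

z = [-1]

x̄ = F·x = [-1, 3, 0]
P̄ = F·P·Fᵀ + Q = [39 -20 -23; -20 31 2; -23 2 25]
S = H·P̄·Hᵀ + R = [262]
K = P̄·Hᵀ·S⁻¹ = [-45/262; -19/131; 69/262]
x' − x̄ = [-90/131, -76/131, 138/131] = K·y
y = (KᵀK)⁻¹·Kᵀ·(x' − x̄) = [4]
z = y + H·x̄ = [4] + [-5] = [-1]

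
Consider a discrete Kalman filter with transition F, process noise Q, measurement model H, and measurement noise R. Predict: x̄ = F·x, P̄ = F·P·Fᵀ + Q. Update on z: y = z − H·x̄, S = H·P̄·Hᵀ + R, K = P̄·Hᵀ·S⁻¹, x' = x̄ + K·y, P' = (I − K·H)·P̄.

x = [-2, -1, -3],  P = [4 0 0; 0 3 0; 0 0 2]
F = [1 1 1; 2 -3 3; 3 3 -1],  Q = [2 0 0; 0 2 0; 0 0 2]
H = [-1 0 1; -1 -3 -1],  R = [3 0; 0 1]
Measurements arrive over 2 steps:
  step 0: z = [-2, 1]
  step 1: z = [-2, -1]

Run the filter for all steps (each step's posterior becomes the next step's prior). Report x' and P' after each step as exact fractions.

step 0: x' = [-103661/28184, 5847/2168, -154347/28184], P' = [190789/28184 -10095/2168 204739/28184; -10095/2168 7849/2168 -12825/2168; 204739/28184 -12825/2168 297301/28184]
step 1: x' = [-184618437/1915968004, 426827857/478992001, -3044069027/1915968004], P' = [3511525513/1915968004 -525494859/478992001 2893087351/1915968004; -525494859/478992001 496997926/478992001 -820144461/478992001; 2893087351/1915968004 -820144461/478992001 7020482329/1915968004]

step 0: x̄ = F·x = [-6, -10, -6]
step 0: P̄ = F·P·Fᵀ + Q = [11 5 19; 5 63 -9; 19 -9 67]
step 0: y = z − H·x̄ = [-2, -41]
step 0: S = H·P̄·Hᵀ + R = [43 -14; -14 660]
step 0: K = P̄·Hᵀ·S⁻¹ = [2325/14092 -1823/28184; -455/1084 -627/2168; 15427/14092 -1865/28184]
step 0: x' = x̄ + K·y = [-103661/28184, 5847/2168, -154347/28184]
step 0: P' = (I − K·H)·P̄ = [190789/28184 -10095/2168 204739/28184; -10095/2168 7849/2168 -12825/2168; 204739/28184 -12825/2168 297301/28184]
step 1: x̄ = F·x = [-181997/28184, -224599/7046, 71397/28184]
step 1: P̄ = F·P·Fᵀ + Q = [460053/28184 530575/7046 -130205/28184; 530575/7046 1430788/3523 -209831/7046; -130205/28184 -209831/7046 398789/28184]
step 1: y = z − H·x̄ = [-154881/14092, -708493/7046]
step 1: S = H·P̄·Hᵀ + R = [300951/7046 1118267/3523; 1118267/3523 13917651/3523]
step 1: K = P̄·Hᵀ·S⁻¹ = [-103073027/957984002 -24668639/478992001; -98216534/478992001 -145354458/478992001; 687899163/957984002 -17959037/478992001]
step 1: x' = x̄ + K·y = [-184618437/1915968004, 426827857/478992001, -3044069027/1915968004]
step 1: P' = (I − K·H)·P̄ = [3511525513/1915968004 -525494859/478992001 2893087351/1915968004; -525494859/478992001 496997926/478992001 -820144461/478992001; 2893087351/1915968004 -820144461/478992001 7020482329/1915968004]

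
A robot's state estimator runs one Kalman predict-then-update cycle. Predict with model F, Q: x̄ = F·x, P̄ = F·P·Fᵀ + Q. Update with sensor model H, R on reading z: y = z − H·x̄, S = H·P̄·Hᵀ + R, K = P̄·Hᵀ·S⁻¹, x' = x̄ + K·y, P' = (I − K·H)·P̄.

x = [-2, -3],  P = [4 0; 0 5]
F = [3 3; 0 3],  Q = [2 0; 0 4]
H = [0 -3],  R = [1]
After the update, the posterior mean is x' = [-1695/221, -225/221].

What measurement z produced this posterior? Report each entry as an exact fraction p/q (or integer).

x̄ = F·x = [-15, -9]
P̄ = F·P·Fᵀ + Q = [83 45; 45 49]
S = H·P̄·Hᵀ + R = [442]
K = P̄·Hᵀ·S⁻¹ = [-135/442; -147/442]
x' − x̄ = [1620/221, 1764/221] = K·y
y = (KᵀK)⁻¹·Kᵀ·(x' − x̄) = [-24]
z = y + H·x̄ = [-24] + [27] = [3]

z = [3]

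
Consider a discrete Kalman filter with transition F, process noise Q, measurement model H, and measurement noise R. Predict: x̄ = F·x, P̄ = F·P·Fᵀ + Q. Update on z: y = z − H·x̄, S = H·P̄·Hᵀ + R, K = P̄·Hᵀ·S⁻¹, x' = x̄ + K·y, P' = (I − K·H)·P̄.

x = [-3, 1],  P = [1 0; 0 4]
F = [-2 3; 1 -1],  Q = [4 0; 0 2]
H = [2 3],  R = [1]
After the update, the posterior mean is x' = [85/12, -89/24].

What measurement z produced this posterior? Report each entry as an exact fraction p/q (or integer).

z = [3]

x̄ = F·x = [9, -4]
P̄ = F·P·Fᵀ + Q = [44 -14; -14 7]
S = H·P̄·Hᵀ + R = [72]
K = P̄·Hᵀ·S⁻¹ = [23/36; -7/72]
x' − x̄ = [-23/12, 7/24] = K·y
y = (KᵀK)⁻¹·Kᵀ·(x' − x̄) = [-3]
z = y + H·x̄ = [-3] + [6] = [3]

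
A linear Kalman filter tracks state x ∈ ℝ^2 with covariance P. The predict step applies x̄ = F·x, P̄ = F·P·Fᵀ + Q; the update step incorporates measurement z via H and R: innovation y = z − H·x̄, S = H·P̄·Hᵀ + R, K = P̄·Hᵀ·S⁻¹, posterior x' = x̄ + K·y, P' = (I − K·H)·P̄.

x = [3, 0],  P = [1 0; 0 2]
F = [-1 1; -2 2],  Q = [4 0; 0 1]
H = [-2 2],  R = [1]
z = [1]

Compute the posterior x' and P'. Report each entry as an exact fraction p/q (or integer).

x̄ = F·x = [-3, -6]
P̄ = F·P·Fᵀ + Q = [7 6; 6 13]
y = z − H·x̄ = [7]
S = H·P̄·Hᵀ + R = [33]
K = P̄·Hᵀ·S⁻¹ = [-2/33; 14/33]
x' = x̄ + K·y = [-113/33, -100/33]
P' = (I − K·H)·P̄ = [227/33 226/33; 226/33 233/33]

x' = [-113/33, -100/33]
P' = [227/33 226/33; 226/33 233/33]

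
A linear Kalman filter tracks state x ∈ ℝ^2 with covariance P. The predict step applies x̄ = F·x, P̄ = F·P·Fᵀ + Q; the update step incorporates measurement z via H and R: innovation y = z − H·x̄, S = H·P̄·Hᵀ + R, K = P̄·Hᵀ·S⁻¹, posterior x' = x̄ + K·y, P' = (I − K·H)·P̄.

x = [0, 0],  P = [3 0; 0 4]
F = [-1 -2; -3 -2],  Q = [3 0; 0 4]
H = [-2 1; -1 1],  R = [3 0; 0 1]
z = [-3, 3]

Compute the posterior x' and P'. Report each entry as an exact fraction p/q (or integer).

x̄ = F·x = [0, 0]
P̄ = F·P·Fᵀ + Q = [22 25; 25 47]
y = z − H·x̄ = [-3, 3]
S = H·P̄·Hᵀ + R = [38 16; 16 20]
K = P̄·Hᵀ·S⁻¹ = [-107/126 209/252; -103/126 221/126]
x' = x̄ + K·y = [141/28, 54/7]
P' = (I − K·H)·P̄ = [851/252 265/63; 265/63 751/126]

x' = [141/28, 54/7]
P' = [851/252 265/63; 265/63 751/126]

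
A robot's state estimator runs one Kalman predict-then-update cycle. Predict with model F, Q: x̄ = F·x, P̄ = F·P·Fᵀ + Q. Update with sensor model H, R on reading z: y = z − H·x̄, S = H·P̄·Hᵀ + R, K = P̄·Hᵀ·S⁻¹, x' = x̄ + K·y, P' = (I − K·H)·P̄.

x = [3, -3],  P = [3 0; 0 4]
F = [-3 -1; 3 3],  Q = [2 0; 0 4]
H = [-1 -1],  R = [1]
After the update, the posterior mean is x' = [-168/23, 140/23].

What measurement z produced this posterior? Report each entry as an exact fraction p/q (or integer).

x̄ = F·x = [-6, 0]
P̄ = F·P·Fᵀ + Q = [33 -39; -39 67]
S = H·P̄·Hᵀ + R = [23]
K = P̄·Hᵀ·S⁻¹ = [6/23; -28/23]
x' − x̄ = [-30/23, 140/23] = K·y
y = (KᵀK)⁻¹·Kᵀ·(x' − x̄) = [-5]
z = y + H·x̄ = [-5] + [6] = [1]

z = [1]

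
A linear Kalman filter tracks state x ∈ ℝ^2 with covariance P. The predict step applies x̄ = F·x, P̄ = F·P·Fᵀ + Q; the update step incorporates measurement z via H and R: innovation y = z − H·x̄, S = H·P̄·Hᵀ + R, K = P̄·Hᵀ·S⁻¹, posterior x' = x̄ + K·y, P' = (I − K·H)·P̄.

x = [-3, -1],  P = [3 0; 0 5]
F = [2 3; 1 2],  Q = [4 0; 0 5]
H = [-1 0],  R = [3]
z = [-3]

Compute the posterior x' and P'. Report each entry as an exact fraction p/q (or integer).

x̄ = F·x = [-9, -5]
P̄ = F·P·Fᵀ + Q = [61 36; 36 28]
y = z − H·x̄ = [-12]
S = H·P̄·Hᵀ + R = [64]
K = P̄·Hᵀ·S⁻¹ = [-61/64; -9/16]
x' = x̄ + K·y = [39/16, 7/4]
P' = (I − K·H)·P̄ = [183/64 27/16; 27/16 31/4]

x' = [39/16, 7/4]
P' = [183/64 27/16; 27/16 31/4]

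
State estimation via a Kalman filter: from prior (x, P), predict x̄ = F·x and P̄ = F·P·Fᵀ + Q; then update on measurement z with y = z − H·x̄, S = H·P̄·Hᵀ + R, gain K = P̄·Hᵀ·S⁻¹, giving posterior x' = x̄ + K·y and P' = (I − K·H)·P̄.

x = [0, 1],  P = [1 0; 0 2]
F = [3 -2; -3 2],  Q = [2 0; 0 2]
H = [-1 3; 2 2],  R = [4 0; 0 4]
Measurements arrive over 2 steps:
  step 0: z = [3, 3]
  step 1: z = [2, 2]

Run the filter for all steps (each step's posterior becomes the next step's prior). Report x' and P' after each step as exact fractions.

step 0: x' = [85/732, 781/732], P' = [253/366 -35/366; -35/366 109/366]
step 1: x' = [717/18044, 26349/36088], P' = [6169/9022 -829/9022; -829/9022 1335/4511]

step 0: x̄ = F·x = [-2, 2]
step 0: P̄ = F·P·Fᵀ + Q = [19 -17; -17 19]
step 0: y = z − H·x̄ = [-5, 3]
step 0: S = H·P̄·Hᵀ + R = [296 8; 8 20]
step 0: K = P̄·Hᵀ·S⁻¹ = [-179/732 109/366; 181/732 37/366]
step 0: x' = x̄ + K·y = [85/732, 781/732]
step 0: P' = (I − K·H)·P̄ = [253/366 -35/366; -35/366 109/366]
step 1: x̄ = F·x = [-1307/732, 1307/732]
step 1: P̄ = F·P·Fᵀ + Q = [3865/366 -3133/366; -3133/366 3865/366]
step 1: y = z − H·x̄ = [-941/183, 2]
step 1: S = H·P̄·Hᵀ + R = [29456/183 8; 8 20]
step 1: K = P̄·Hᵀ·S⁻¹ = [-1082/4511 1335/4511; 8839/36088 1841/18044]
step 1: x' = x̄ + K·y = [717/18044, 26349/36088]
step 1: P' = (I − K·H)·P̄ = [6169/9022 -829/9022; -829/9022 1335/4511]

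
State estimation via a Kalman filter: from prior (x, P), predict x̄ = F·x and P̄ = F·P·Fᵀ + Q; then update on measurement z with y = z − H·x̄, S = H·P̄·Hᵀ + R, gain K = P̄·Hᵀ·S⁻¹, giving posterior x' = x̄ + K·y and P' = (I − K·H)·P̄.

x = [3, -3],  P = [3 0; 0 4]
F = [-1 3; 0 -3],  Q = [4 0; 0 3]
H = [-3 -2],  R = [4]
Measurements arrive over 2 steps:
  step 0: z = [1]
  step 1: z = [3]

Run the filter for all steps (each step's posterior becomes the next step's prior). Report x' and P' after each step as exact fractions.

step 0: x' = [-411/115, 105/23], P' = [1696/115 -486/23; -486/23 717/23]
step 1: x' = [-182001/97249, 133434/97249], P' = [1355120/97249 -1896894/97249; -1896894/97249 2738451/97249]

step 0: x̄ = F·x = [-12, 9]
step 0: P̄ = F·P·Fᵀ + Q = [43 -36; -36 39]
step 0: y = z − H·x̄ = [-17]
step 0: S = H·P̄·Hᵀ + R = [115]
step 0: K = P̄·Hᵀ·S⁻¹ = [-57/115; 6/23]
step 0: x' = x̄ + K·y = [-411/115, 105/23]
step 0: P' = (I − K·H)·P̄ = [1696/115 -486/23; -486/23 717/23]
step 1: x̄ = F·x = [1986/115, -315/23]
step 1: P̄ = F·P·Fᵀ + Q = [49001/115 -7911/23; -7911/23 6522/23]
step 1: y = z − H·x̄ = [3153/115]
step 1: S = H·P̄·Hᵀ + R = [97249/115]
step 1: K = P̄·Hᵀ·S⁻¹ = [-67893/97249; 53445/97249]
step 1: x' = x̄ + K·y = [-182001/97249, 133434/97249]
step 1: P' = (I − K·H)·P̄ = [1355120/97249 -1896894/97249; -1896894/97249 2738451/97249]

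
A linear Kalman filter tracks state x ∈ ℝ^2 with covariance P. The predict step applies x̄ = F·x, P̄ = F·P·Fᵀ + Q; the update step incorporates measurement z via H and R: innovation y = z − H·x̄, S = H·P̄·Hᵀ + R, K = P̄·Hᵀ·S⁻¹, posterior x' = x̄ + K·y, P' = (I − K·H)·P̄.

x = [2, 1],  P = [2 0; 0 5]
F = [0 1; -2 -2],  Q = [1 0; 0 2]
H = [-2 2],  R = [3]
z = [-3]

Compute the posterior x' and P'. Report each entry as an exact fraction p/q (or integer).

x̄ = F·x = [1, -6]
P̄ = F·P·Fᵀ + Q = [6 -10; -10 30]
y = z − H·x̄ = [11]
S = H·P̄·Hᵀ + R = [227]
K = P̄·Hᵀ·S⁻¹ = [-32/227; 80/227]
x' = x̄ + K·y = [-125/227, -482/227]
P' = (I − K·H)·P̄ = [338/227 290/227; 290/227 410/227]

x' = [-125/227, -482/227]
P' = [338/227 290/227; 290/227 410/227]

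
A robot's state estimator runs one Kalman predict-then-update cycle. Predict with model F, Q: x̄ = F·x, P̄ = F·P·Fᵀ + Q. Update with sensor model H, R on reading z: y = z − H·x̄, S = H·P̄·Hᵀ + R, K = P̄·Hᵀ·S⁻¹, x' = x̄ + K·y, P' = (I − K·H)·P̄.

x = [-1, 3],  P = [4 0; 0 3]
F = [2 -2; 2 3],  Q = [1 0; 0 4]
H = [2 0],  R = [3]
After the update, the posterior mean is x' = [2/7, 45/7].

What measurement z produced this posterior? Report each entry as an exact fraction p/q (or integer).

x̄ = F·x = [-8, 7]
P̄ = F·P·Fᵀ + Q = [29 -2; -2 47]
S = H·P̄·Hᵀ + R = [119]
K = P̄·Hᵀ·S⁻¹ = [58/119; -4/119]
x' − x̄ = [58/7, -4/7] = K·y
y = (KᵀK)⁻¹·Kᵀ·(x' − x̄) = [17]
z = y + H·x̄ = [17] + [-16] = [1]

z = [1]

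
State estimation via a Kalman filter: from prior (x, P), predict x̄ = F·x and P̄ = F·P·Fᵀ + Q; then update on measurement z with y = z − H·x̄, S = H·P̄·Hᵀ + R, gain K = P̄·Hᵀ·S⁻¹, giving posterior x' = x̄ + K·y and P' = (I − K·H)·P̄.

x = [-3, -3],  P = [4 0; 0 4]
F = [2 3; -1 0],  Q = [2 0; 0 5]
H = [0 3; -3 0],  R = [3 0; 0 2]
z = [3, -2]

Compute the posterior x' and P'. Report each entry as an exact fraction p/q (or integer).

x' = [897/1492, 1473/1492]
P' = [165/746 -1/746; -1/746 477/1492]

x̄ = F·x = [-15, 3]
P̄ = F·P·Fᵀ + Q = [54 -8; -8 9]
y = z − H·x̄ = [-6, -47]
S = H·P̄·Hᵀ + R = [84 72; 72 488]
K = P̄·Hᵀ·S⁻¹ = [-1/746 -495/1492; 477/1492 3/1492]
x' = x̄ + K·y = [897/1492, 1473/1492]
P' = (I − K·H)·P̄ = [165/746 -1/746; -1/746 477/1492]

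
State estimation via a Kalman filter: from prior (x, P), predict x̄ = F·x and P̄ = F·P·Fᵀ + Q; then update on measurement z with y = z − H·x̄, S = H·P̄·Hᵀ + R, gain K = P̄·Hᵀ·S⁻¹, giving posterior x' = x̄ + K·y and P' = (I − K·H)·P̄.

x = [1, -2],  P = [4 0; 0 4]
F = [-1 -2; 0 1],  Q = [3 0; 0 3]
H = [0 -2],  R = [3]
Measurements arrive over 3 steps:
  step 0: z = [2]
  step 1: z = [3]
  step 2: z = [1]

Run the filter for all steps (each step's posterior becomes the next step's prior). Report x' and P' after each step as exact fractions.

step 0: x' = [61/31, -34/31], P' = [457/31 -24/31; -24/31 21/31]
step 1: x' = [17/61, -262/183], P' = [1054/61 -6/61; -6/61 38/61]
step 2: x' = [227/97, -64/97], P' = [23555/1067 -210/1067; -210/1067 663/1067]

step 0: x̄ = F·x = [3, -2]
step 0: P̄ = F·P·Fᵀ + Q = [23 -8; -8 7]
step 0: y = z − H·x̄ = [-2]
step 0: S = H·P̄·Hᵀ + R = [31]
step 0: K = P̄·Hᵀ·S⁻¹ = [16/31; -14/31]
step 0: x' = x̄ + K·y = [61/31, -34/31]
step 0: P' = (I − K·H)·P̄ = [457/31 -24/31; -24/31 21/31]
step 1: x̄ = F·x = [7/31, -34/31]
step 1: P̄ = F·P·Fᵀ + Q = [538/31 -18/31; -18/31 114/31]
step 1: y = z − H·x̄ = [25/31]
step 1: S = H·P̄·Hᵀ + R = [549/31]
step 1: K = P̄·Hᵀ·S⁻¹ = [4/61; -76/183]
step 1: x' = x̄ + K·y = [17/61, -262/183]
step 1: P' = (I − K·H)·P̄ = [1054/61 -6/61; -6/61 38/61]
step 2: x̄ = F·x = [473/183, -262/183]
step 2: P̄ = F·P·Fᵀ + Q = [1365/61 -70/61; -70/61 221/61]
step 2: y = z − H·x̄ = [-341/183]
step 2: S = H·P̄·Hᵀ + R = [1067/61]
step 2: K = P̄·Hᵀ·S⁻¹ = [140/1067; -442/1067]
step 2: x' = x̄ + K·y = [227/97, -64/97]
step 2: P' = (I − K·H)·P̄ = [23555/1067 -210/1067; -210/1067 663/1067]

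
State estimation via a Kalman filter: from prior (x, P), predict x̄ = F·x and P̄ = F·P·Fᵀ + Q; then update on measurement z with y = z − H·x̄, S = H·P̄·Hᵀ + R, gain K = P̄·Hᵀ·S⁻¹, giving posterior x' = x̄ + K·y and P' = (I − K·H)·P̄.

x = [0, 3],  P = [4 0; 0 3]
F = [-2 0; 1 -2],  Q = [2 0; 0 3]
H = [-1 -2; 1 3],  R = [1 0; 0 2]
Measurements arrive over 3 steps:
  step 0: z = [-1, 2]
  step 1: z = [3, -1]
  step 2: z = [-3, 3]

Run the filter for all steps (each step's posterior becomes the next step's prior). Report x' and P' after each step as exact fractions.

step 0: x' = [-346/545, 4/5], P' = [4762/545 -18/5; -18/5 8/5]
step 1: x' = [-706144/221263, 101497/221263], P' = [1765878/221263 -745286/221263; -745286/221263 339984/221263]
step 2: x' = [252194624/84862961, -1252357/84862961], P' = [660675850/84862961 -278887354/84862961; -278887354/84862961 127482160/84862961]

step 0: x̄ = F·x = [0, -6]
step 0: P̄ = F·P·Fᵀ + Q = [18 -8; -8 19]
step 0: y = z − H·x̄ = [-13, 20]
step 0: S = H·P̄·Hᵀ + R = [63 -92; -92 143]
step 0: K = P̄·Hᵀ·S⁻¹ = [-838/545 -562/545; 2/5 3/5]
step 0: x' = x̄ + K·y = [-346/545, 4/5]
step 0: P' = (I − K·H)·P̄ = [4762/545 -18/5; -18/5 8/5]
step 1: x̄ = F·x = [692/545, -1218/545]
step 1: P̄ = F·P·Fᵀ + Q = [20138/545 -17372/545; -17372/545 17733/545]
step 1: y = z − H·x̄ = [-1/5, 2417/545]
step 1: S = H·P̄·Hᵀ + R = [203/5 -364/5; -364/5 76593/545]
step 1: K = P̄·Hᵀ·S⁻¹ = [-275306/221263 -33570/31609; 65318/221263 19619/31609]
step 1: x' = x̄ + K·y = [-706144/221263, 101497/221263]
step 1: P' = (I − K·H)·P̄ = [1765878/221263 -745286/221263; -745286/221263 339984/221263]
step 2: x̄ = F·x = [1412288/221263, -909138/221263]
step 2: P̄ = F·P·Fᵀ + Q = [7506038/221263 -6512900/221263; -6512900/221263 6770747/221263]
step 2: y = z − H·x̄ = [-1069777/221263, 1978915/221263]
step 2: S = H·P̄·Hᵀ + R = [8758689/221263 -15566020/221263; -15566020/221263 29807887/221263]
step 2: K = P̄·Hᵀ·S⁻¹ = [-102901142/84862961 -87993106/84862961; 23923034/84862961 51779563/84862961]
step 2: x' = x̄ + K·y = [252194624/84862961, -1252357/84862961]
step 2: P' = (I − K·H)·P̄ = [660675850/84862961 -278887354/84862961; -278887354/84862961 127482160/84862961]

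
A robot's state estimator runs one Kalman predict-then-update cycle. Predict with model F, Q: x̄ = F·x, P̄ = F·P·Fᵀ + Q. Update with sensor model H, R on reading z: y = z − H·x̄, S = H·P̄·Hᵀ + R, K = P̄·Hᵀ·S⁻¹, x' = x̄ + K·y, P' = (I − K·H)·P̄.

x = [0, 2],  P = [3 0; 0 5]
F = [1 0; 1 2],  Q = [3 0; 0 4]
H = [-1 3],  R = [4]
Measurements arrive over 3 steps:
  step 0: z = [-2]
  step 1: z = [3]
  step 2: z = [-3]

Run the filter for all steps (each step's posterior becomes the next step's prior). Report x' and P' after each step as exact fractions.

step 0: x' = [-42/235, -152/235], P' = [1401/235 471/235; 471/235 261/235]
step 1: x' = [29127/36409, 43850/36409], P' = [223155/36409 80949/36409; 80949/36409 44935/36409]
step 2: x' = [-4915464/6018643, -7083023/6018643], P' = [36351633/6018643 13214247/6018643; 13214247/6018643 7380653/6018643]

step 0: x̄ = F·x = [0, 4]
step 0: P̄ = F·P·Fᵀ + Q = [6 3; 3 27]
step 0: y = z − H·x̄ = [-14]
step 0: S = H·P̄·Hᵀ + R = [235]
step 0: K = P̄·Hᵀ·S⁻¹ = [3/235; 78/235]
step 0: x' = x̄ + K·y = [-42/235, -152/235]
step 0: P' = (I − K·H)·P̄ = [1401/235 471/235; 471/235 261/235]
step 1: x̄ = F·x = [-42/235, -346/235]
step 1: P̄ = F·P·Fᵀ + Q = [2106/235 2343/235; 2343/235 5269/235]
step 1: y = z − H·x̄ = [1701/235]
step 1: S = H·P̄·Hᵀ + R = [36409/235]
step 1: K = P̄·Hᵀ·S⁻¹ = [4923/36409; 13464/36409]
step 1: x' = x̄ + K·y = [29127/36409, 43850/36409]
step 1: P' = (I − K·H)·P̄ = [223155/36409 80949/36409; 80949/36409 44935/36409]
step 2: x̄ = F·x = [29127/36409, 116827/36409]
step 2: P̄ = F·P·Fᵀ + Q = [332382/36409 385053/36409; 385053/36409 872327/36409]
step 2: y = z − H·x̄ = [-430581/36409]
step 2: S = H·P̄·Hᵀ + R = [6018643/36409]
step 2: K = P̄·Hᵀ·S⁻¹ = [822777/6018643; 2231928/6018643]
step 2: x' = x̄ + K·y = [-4915464/6018643, -7083023/6018643]
step 2: P' = (I − K·H)·P̄ = [36351633/6018643 13214247/6018643; 13214247/6018643 7380653/6018643]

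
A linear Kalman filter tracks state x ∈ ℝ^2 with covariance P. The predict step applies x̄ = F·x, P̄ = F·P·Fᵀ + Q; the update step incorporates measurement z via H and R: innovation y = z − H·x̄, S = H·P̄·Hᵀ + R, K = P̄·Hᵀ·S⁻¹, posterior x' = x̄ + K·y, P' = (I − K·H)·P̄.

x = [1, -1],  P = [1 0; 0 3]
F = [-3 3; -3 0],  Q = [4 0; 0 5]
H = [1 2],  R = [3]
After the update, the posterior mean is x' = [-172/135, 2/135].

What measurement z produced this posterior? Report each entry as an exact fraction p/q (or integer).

x̄ = F·x = [-6, -3]
P̄ = F·P·Fᵀ + Q = [40 9; 9 14]
S = H·P̄·Hᵀ + R = [135]
K = P̄·Hᵀ·S⁻¹ = [58/135; 37/135]
x' − x̄ = [638/135, 407/135] = K·y
y = (KᵀK)⁻¹·Kᵀ·(x' − x̄) = [11]
z = y + H·x̄ = [11] + [-12] = [-1]

z = [-1]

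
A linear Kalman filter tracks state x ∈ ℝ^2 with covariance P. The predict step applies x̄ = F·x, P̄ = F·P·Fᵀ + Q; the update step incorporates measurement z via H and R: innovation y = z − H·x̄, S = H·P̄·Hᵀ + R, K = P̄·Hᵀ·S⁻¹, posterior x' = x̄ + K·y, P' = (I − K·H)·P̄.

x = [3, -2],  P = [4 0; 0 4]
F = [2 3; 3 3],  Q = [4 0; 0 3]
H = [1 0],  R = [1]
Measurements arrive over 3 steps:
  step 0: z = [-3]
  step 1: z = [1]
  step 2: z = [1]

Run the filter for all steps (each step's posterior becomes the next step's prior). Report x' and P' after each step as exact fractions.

step 0: x̄ = F·x = [0, 3]
step 0: P̄ = F·P·Fᵀ + Q = [56 60; 60 75]
step 0: y = z − H·x̄ = [-3]
step 0: S = H·P̄·Hᵀ + R = [57]
step 0: K = P̄·Hᵀ·S⁻¹ = [56/57; 20/19]
step 0: x' = x̄ + K·y = [-56/19, -3/19]
step 0: P' = (I − K·H)·P̄ = [56/57 20/19; 20/19 225/19]
step 1: x̄ = F·x = [-121/19, -177/19]
step 1: P̄ = F·P·Fᵀ + Q = [7247/57 2437/19; 2437/19 2610/19]
step 1: y = z − H·x̄ = [140/19]
step 1: S = H·P̄·Hᵀ + R = [7304/57]
step 1: K = P̄·Hᵀ·S⁻¹ = [7247/7304; 7311/7304]
step 1: x' = x̄ + K·y = [1721/1826, -3543/1826]
step 1: P' = (I − K·H)·P̄ = [7247/7304 7311/7304; 7311/7304 65607/7304]
step 2: x̄ = F·x = [-7187/1826, -2733/913]
step 2: P̄ = F·P·Fᵀ + Q = [736399/7304 371805/3652; 371805/3652 202299/1826]
step 2: y = z − H·x̄ = [9013/1826]
step 2: S = H·P̄·Hᵀ + R = [743703/7304]
step 2: K = P̄·Hᵀ·S⁻¹ = [736399/743703; 247870/247901]
step 2: x' = x̄ + K·y = [707651/743703, 481394/247901]
step 2: P' = (I − K·H)·P̄ = [736399/743703 247870/247901; 247870/247901 2229174/247901]

step 0: x' = [-56/19, -3/19], P' = [56/57 20/19; 20/19 225/19]
step 1: x' = [1721/1826, -3543/1826], P' = [7247/7304 7311/7304; 7311/7304 65607/7304]
step 2: x' = [707651/743703, 481394/247901], P' = [736399/743703 247870/247901; 247870/247901 2229174/247901]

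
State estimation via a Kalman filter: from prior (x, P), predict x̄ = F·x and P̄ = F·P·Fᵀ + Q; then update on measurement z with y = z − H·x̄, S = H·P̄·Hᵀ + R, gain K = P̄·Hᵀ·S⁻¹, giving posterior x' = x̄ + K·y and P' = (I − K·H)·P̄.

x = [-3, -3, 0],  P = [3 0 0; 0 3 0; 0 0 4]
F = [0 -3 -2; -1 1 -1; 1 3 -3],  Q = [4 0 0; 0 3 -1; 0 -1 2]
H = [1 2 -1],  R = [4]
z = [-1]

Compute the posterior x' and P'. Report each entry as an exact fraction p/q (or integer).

x̄ = F·x = [9, 0, -12]
P̄ = F·P·Fᵀ + Q = [47 -1 -3; -1 13 17; -3 17 68]
y = z − H·x̄ = [-22]
S = H·P̄·Hᵀ + R = [105]
K = P̄·Hᵀ·S⁻¹ = [16/35; 8/105; -37/105]
x' = x̄ + K·y = [-37/35, -176/105, -446/105]
P' = (I − K·H)·P̄ = [877/35 -163/35 487/35; -163/35 1301/105 2081/105; 487/35 2081/105 5771/105]

x' = [-37/35, -176/105, -446/105]
P' = [877/35 -163/35 487/35; -163/35 1301/105 2081/105; 487/35 2081/105 5771/105]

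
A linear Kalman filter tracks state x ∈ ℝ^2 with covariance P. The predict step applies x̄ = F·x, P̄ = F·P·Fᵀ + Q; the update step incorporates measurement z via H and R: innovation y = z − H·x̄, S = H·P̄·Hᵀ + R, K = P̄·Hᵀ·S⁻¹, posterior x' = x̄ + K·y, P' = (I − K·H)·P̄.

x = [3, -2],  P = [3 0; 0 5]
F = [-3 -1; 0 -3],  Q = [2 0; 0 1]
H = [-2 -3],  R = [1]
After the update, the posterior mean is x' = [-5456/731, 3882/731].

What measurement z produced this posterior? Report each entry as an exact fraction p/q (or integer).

z = [-1]

x̄ = F·x = [-7, 6]
P̄ = F·P·Fᵀ + Q = [34 15; 15 46]
S = H·P̄·Hᵀ + R = [731]
K = P̄·Hᵀ·S⁻¹ = [-113/731; -168/731]
x' − x̄ = [-339/731, -504/731] = K·y
y = (KᵀK)⁻¹·Kᵀ·(x' − x̄) = [3]
z = y + H·x̄ = [3] + [-4] = [-1]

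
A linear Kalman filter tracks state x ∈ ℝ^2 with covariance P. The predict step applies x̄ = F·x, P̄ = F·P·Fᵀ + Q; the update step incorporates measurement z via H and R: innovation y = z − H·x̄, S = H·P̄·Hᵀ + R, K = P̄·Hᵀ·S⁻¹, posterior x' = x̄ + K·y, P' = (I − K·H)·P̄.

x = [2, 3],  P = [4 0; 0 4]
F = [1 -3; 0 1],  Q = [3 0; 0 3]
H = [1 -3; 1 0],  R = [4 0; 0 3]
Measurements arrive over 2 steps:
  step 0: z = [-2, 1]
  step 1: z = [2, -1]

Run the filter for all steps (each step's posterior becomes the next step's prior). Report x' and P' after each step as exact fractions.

step 0: x' = [1081/2131, 1797/2131], P' = [4755/2131 1269/2131; 1269/2131 1183/2131]
step 1: x' = [-236593/267405, -206773/267405], P' = [162836/89135 44936/89135; 44936/89135 47416/89135]

step 0: x̄ = F·x = [-7, 3]
step 0: P̄ = F·P·Fᵀ + Q = [43 -12; -12 7]
step 0: y = z − H·x̄ = [14, 8]
step 0: S = H·P̄·Hᵀ + R = [182 79; 79 46]
step 0: K = P̄·Hᵀ·S⁻¹ = [237/2131 1585/2131; -570/2131 423/2131]
step 0: x' = x̄ + K·y = [1081/2131, 1797/2131]
step 0: P' = (I − K·H)·P̄ = [4755/2131 1269/2131; 1269/2131 1183/2131]
step 1: x̄ = F·x = [-4310/2131, 1797/2131]
step 1: P̄ = F·P·Fᵀ + Q = [14181/2131 -2280/2131; -2280/2131 7576/2131]
step 1: y = z − H·x̄ = [13963/2131, 2179/2131]
step 1: S = H·P̄·Hᵀ + R = [104569/2131 21021/2131; 21021/2131 20574/2131]
step 1: K = P̄·Hᵀ·S⁻¹ = [7007/89135 162836/267405; -24328/89135 44936/267405]
step 1: x' = x̄ + K·y = [-236593/267405, -206773/267405]
step 1: P' = (I − K·H)·P̄ = [162836/89135 44936/89135; 44936/89135 47416/89135]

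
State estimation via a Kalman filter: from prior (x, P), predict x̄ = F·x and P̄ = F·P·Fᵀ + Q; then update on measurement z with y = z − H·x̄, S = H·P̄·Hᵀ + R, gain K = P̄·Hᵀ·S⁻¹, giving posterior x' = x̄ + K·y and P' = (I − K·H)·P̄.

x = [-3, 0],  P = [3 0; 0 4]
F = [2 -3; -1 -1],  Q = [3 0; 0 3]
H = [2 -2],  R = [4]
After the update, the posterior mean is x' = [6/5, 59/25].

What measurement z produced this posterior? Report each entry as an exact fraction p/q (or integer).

x̄ = F·x = [-6, 3]
P̄ = F·P·Fᵀ + Q = [51 6; 6 10]
S = H·P̄·Hᵀ + R = [200]
K = P̄·Hᵀ·S⁻¹ = [9/20; -1/25]
x' − x̄ = [36/5, -16/25] = K·y
y = (KᵀK)⁻¹·Kᵀ·(x' − x̄) = [16]
z = y + H·x̄ = [16] + [-18] = [-2]

z = [-2]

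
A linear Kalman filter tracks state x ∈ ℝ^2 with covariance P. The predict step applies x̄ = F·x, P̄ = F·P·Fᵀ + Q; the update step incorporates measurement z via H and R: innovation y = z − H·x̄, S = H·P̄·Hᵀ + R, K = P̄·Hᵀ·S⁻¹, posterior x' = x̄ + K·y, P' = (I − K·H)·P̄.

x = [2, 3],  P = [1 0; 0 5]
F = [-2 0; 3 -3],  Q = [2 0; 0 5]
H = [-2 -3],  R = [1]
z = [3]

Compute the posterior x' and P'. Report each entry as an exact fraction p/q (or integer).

x̄ = F·x = [-4, -3]
P̄ = F·P·Fᵀ + Q = [6 -6; -6 59]
y = z − H·x̄ = [-14]
S = H·P̄·Hᵀ + R = [484]
K = P̄·Hᵀ·S⁻¹ = [3/242; -15/44]
x' = x̄ + K·y = [-505/121, 39/22]
P' = (I − K·H)·P̄ = [717/121 -87/22; -87/22 11/4]

x' = [-505/121, 39/22]
P' = [717/121 -87/22; -87/22 11/4]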